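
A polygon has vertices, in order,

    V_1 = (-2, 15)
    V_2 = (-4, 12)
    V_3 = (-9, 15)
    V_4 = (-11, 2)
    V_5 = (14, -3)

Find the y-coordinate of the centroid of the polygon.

721/132

Apply the shoelace formula. First the cross-terms c_i = x_i·y_{i+1} − x_{i+1}·y_i:
  36, 48, 147, 5, 204  ⇒  2A = 440, A = 220.
Then Σ (y_i + y_{i+1})·c_i = 7210, so ȳ = 7210 / (6·220) = 721/132.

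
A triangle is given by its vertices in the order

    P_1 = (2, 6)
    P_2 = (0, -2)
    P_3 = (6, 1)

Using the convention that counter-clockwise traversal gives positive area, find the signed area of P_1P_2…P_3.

21

Apply Gauss's area formula: 2A = Σ (x_i·y_{i+1} − x_{i+1}·y_i), indices taken mod 3.
Cross-terms: -4, 12, 34  ⇒  Σ = 42
Signed area = Σ/2 = 21 (positive ⇒ counter-clockwise traversal).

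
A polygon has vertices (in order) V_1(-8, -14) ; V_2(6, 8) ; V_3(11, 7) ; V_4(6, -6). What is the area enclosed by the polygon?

133

Cross-terms: 20, -46, -108, -132  ⇒  Σ = -266
Area = |Σ|/2 = 133.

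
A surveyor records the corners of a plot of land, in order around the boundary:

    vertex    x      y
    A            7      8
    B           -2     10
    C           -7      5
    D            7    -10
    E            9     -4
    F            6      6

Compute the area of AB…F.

163.5

Apply the shoelace formula: 2A = Σ (x_i·y_{i+1} − x_{i+1}·y_i), indices taken mod 6.
Σ = (86) + (60) + (35) + (62) + (78) + (6) = 327
Area = |Σ|/2 = 163.5.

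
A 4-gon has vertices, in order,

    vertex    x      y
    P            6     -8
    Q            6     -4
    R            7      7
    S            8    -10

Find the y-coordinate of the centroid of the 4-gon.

Apply the shoelace formula. First the cross-terms c_i = x_i·y_{i+1} − x_{i+1}·y_i:
  24, 70, -126, -4  ⇒  2A = -36, A = -18.
Then Σ (y_i + y_{i+1})·c_i = 372, so ȳ = 372 / (6·(-18)) = -31/9.

-31/9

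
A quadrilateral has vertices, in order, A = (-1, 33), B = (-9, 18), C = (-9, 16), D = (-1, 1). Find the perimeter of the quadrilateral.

68

|AB| = √((-8)² + (-15)²) = √289 = 17
|BC| = √((0)² + (-2)²) = √4 = 2
|CD| = √((8)² + (-15)²) = √289 = 17
|DA| = √((0)² + (32)²) = √1024 = 32
Perimeter = 17 + 2 + 17 + 32 = 68.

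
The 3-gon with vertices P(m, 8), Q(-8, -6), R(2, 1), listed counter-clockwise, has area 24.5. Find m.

The doubled signed area Σ (x_i y_{i+1} − x_{i+1} y_i) is linear in m.
With m=0 it equals 84; the coefficient of m is -7 (from the two edges through P).
So -7·m + 84 = 2·24.5 = 49 ⇒ m = 5.

5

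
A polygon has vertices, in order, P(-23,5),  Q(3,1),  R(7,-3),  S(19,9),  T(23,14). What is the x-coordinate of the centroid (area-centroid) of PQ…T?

Apply the surveyor's formula. First the cross-terms c_i = x_i·y_{i+1} − x_{i+1}·y_i:
  -38, -16, 120, 59, 437  ⇒  2A = 562, A = 281.
Then Σ (x_i + x_{i+1})·c_i = 6198, so x̄ = 6198 / (6·281) = 1033/281.

1033/281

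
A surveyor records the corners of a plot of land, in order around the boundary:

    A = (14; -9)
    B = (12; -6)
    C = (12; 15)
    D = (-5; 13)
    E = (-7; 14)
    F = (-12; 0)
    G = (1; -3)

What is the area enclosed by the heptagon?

382.5

Apply the surveyor's formula: 2A = Σ (x_i·y_{i+1} − x_{i+1}·y_i), indices taken mod 7.
Σ = (24) + (252) + (231) + (21) + (168) + (36) + (33) = 765
Area = |Σ|/2 = 382.5.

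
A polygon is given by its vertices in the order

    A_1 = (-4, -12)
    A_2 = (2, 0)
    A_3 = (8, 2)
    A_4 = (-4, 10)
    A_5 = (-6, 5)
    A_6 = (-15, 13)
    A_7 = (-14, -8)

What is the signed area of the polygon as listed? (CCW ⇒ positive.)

A_1→A_2: (-4)(0) − (2)(-12) = 24
A_2→A_3: (2)(2) − (8)(0) = 4
A_3→A_4: (8)(10) − (-4)(2) = 88
A_4→A_5: (-4)(5) − (-6)(10) = 40
A_5→A_6: (-6)(13) − (-15)(5) = -3
A_6→A_7: (-15)(-8) − (-14)(13) = 302
A_7→A_1: (-14)(-12) − (-4)(-8) = 136
Σ = 591
Signed area = Σ/2 = 295.5 (positive ⇒ counter-clockwise traversal).

295.5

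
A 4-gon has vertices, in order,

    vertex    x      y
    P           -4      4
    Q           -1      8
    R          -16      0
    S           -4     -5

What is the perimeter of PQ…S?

44

|PQ| = √((3)² + (4)²) = √25 = 5
|QR| = √((-15)² + (-8)²) = √289 = 17
|RS| = √((12)² + (-5)²) = √169 = 13
|SP| = √((0)² + (9)²) = √81 = 9
Perimeter = 5 + 17 + 13 + 9 = 44.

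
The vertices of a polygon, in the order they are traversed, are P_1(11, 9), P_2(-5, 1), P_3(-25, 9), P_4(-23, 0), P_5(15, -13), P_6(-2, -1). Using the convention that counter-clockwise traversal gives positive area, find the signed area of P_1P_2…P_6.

Apply the shoelace formula: 2A = Σ (x_i·y_{i+1} − x_{i+1}·y_i), indices taken mod 6.
Σ = (56) + (-20) + (207) + (299) + (-41) + (-7) = 494
Signed area = Σ/2 = 247 (positive ⇒ counter-clockwise traversal).

247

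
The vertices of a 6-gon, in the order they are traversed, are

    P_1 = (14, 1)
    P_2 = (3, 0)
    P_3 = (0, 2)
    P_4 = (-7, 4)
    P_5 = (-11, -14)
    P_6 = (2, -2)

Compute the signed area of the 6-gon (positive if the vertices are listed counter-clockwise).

119.5

Apply the shoelace formula: 2A = Σ (x_i·y_{i+1} − x_{i+1}·y_i), indices taken mod 6.
Cross-terms: -3, 6, 14, 142, 50, 30  ⇒  Σ = 239
Signed area = Σ/2 = 119.5 (positive ⇒ counter-clockwise traversal).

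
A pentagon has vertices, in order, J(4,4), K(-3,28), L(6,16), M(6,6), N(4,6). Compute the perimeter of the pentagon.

54

|JK| = √((-7)² + (24)²) = √625 = 25
|KL| = √((9)² + (-12)²) = √225 = 15
|LM| = √((0)² + (-10)²) = √100 = 10
|MN| = √((-2)² + (0)²) = √4 = 2
|NJ| = √((0)² + (-2)²) = √4 = 2
Perimeter = 25 + 15 + 10 + 2 + 2 = 54.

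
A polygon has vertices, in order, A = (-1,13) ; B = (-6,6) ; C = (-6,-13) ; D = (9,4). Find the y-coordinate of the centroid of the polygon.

179/120

Apply the surveyor's formula. First the cross-terms c_i = x_i·y_{i+1} − x_{i+1}·y_i:
  72, 114, 93, 121  ⇒  2A = 400, A = 200.
Then Σ (y_i + y_{i+1})·c_i = 1790, so ȳ = 1790 / (6·200) = 179/120.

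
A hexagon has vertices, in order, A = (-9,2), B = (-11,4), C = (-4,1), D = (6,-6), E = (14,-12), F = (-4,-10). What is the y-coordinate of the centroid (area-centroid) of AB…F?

-911/159

Apply the shoelace formula. First the cross-terms c_i = x_i·y_{i+1} − x_{i+1}·y_i:
  -14, 5, 18, 12, -188, -98  ⇒  2A = -265, A = -132.5.
Then Σ (y_i + y_{i+1})·c_i = 4555, so ȳ = 4555 / (6·(-132.5)) = -911/159.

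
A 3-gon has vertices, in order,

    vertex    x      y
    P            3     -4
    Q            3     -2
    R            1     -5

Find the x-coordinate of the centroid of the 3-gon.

7/3

Apply the surveyor's formula. First the cross-terms c_i = x_i·y_{i+1} − x_{i+1}·y_i:
  6, -13, 11  ⇒  2A = 4, A = 2.
Then Σ (x_i + x_{i+1})·c_i = 28, so x̄ = 28 / (6·2) = 7/3.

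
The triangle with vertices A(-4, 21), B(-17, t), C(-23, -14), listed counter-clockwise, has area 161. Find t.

14

The doubled signed area Σ (x_i y_{i+1} − x_{i+1} y_i) is linear in t.
With t=0 it equals 56; the coefficient of t is 19 (from the two edges through B).
So 19·t + 56 = 2·161 = 322 ⇒ t = 14.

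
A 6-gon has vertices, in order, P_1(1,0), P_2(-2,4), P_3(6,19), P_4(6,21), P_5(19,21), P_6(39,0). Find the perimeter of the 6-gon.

104

|P_1P_2| = √((-3)² + (4)²) = √25 = 5
|P_2P_3| = √((8)² + (15)²) = √289 = 17
|P_3P_4| = √((0)² + (2)²) = √4 = 2
|P_4P_5| = √((13)² + (0)²) = √169 = 13
|P_5P_6| = √((20)² + (-21)²) = √841 = 29
|P_6P_1| = √((-38)² + (0)²) = √1444 = 38
Perimeter = 5 + 17 + 2 + 13 + 29 + 38 = 104.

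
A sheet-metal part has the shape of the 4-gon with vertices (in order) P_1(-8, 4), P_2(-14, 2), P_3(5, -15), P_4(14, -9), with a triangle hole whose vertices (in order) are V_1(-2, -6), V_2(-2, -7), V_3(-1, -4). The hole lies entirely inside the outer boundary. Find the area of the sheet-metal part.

194

Outer boundary:
Apply the shoelace (surveyor's) formula: 2A = Σ (x_i·y_{i+1} − x_{i+1}·y_i), indices taken mod 4.
P_1→P_2: (-8)(2) − (-14)(4) = 40
P_2→P_3: (-14)(-15) − (5)(2) = 200
P_3→P_4: (5)(-9) − (14)(-15) = 165
P_4→P_1: (14)(4) − (-8)(-9) = -16
Σ = 389
Area = |Σ|/2 = 194.5.
Hole:
Apply the shoelace (surveyor's) formula: 2A = Σ (x_i·y_{i+1} − x_{i+1}·y_i), indices taken mod 3.
Σ = (2) + (1) + (-2) = 1
Area = |Σ|/2 = 0.5.
Net area = 194.5 − 0.5 = 194.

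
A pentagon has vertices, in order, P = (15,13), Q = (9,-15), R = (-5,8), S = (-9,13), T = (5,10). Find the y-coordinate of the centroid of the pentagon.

Apply the shoelace (surveyor's) formula. First the cross-terms c_i = x_i·y_{i+1} − x_{i+1}·y_i:
  -342, -3, 7, -155, -85  ⇒  2A = -578, A = -289.
Then Σ (y_i + y_{i+1})·c_i = -4668, so ȳ = -4668 / (6·(-289)) = 778/289.

778/289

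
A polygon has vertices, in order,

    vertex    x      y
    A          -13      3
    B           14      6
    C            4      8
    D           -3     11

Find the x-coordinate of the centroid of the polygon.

Apply the shoelace formula. First the cross-terms c_i = x_i·y_{i+1} − x_{i+1}·y_i:
  -120, 88, 68, 134  ⇒  2A = 170, A = 85.
Then Σ (x_i + x_{i+1})·c_i = -612, so x̄ = -612 / (6·85) = -1.2.

-1.2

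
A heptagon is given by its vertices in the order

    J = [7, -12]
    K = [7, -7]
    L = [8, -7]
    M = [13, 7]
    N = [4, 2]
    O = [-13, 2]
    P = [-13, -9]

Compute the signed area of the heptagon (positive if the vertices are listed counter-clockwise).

Apply the surveyor's formula: 2A = Σ (x_i·y_{i+1} − x_{i+1}·y_i), indices taken mod 7.
Σ = (35) + (7) + (147) + (-2) + (34) + (143) + (219) = 583
Signed area = Σ/2 = 291.5 (positive ⇒ counter-clockwise traversal).

291.5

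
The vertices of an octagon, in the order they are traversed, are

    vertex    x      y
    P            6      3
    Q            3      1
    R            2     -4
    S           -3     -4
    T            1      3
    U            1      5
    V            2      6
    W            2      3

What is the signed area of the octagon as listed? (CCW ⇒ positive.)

P→Q: (6)(1) − (3)(3) = -3
Q→R: (3)(-4) − (2)(1) = -14
R→S: (2)(-4) − (-3)(-4) = -20
S→T: (-3)(3) − (1)(-4) = -5
T→U: (1)(5) − (1)(3) = 2
U→V: (1)(6) − (2)(5) = -4
V→W: (2)(3) − (2)(6) = -6
W→P: (2)(3) − (6)(3) = -12
Σ = -62
Signed area = Σ/2 = -31 (negative ⇒ clockwise traversal).

-31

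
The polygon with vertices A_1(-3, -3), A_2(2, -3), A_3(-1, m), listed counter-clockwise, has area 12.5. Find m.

The doubled signed area Σ (x_i y_{i+1} − x_{i+1} y_i) is linear in m.
With m=0 it equals 15; the coefficient of m is 5 (from the two edges through A_3).
So 5·m + 15 = 2·12.5 = 25 ⇒ m = 2.

2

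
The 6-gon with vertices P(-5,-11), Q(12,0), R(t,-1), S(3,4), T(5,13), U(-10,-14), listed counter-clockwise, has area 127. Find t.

Write out the shoelace sum; only the two edges meeting at R involve t:
2·Area = [(12·(-1) − t·0) + (t·4 − 3·(-1))] + 251
       = 4·t + 242 = 254
⇒ t = 3.

3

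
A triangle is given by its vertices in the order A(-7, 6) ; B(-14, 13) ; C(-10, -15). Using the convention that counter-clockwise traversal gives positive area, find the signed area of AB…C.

Apply the shoelace (surveyor's) formula: 2A = Σ (x_i·y_{i+1} − x_{i+1}·y_i), indices taken mod 3.
A→B: (-7)(13) − (-14)(6) = -7
B→C: (-14)(-15) − (-10)(13) = 340
C→A: (-10)(6) − (-7)(-15) = -165
Σ = 168
Signed area = Σ/2 = 84 (positive ⇒ counter-clockwise traversal).

84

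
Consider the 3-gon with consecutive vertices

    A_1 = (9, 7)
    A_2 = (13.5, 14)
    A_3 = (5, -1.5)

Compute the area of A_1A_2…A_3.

Apply Gauss's area formula: 2A = Σ (x_i·y_{i+1} − x_{i+1}·y_i), indices taken mod 3.
A_1→A_2: (9)(14) − (13.5)(7) = 31.5
A_2→A_3: (13.5)(-1.5) − (5)(14) = -90.25
A_3→A_1: (5)(7) − (9)(-1.5) = 48.5
Σ = -10.25
Area = |Σ|/2 = 5.125.

5.125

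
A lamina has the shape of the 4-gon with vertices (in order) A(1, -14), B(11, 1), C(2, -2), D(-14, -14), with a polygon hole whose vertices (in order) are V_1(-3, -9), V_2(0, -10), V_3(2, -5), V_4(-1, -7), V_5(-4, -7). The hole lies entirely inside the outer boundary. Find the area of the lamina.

130

Outer boundary:
Cross-terms: 155, -24, -56, 210  ⇒  Σ = 285
Area = |Σ|/2 = 142.5.
Hole:
Apply the shoelace formula: 2A = Σ (x_i·y_{i+1} − x_{i+1}·y_i), indices taken mod 5.
Σ = (30) + (20) + (-19) + (-21) + (15) = 25
Area = |Σ|/2 = 12.5.
Net area = 142.5 − 12.5 = 130.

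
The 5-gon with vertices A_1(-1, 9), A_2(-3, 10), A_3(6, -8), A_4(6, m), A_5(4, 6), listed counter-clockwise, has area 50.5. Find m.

Write out the shoelace sum; only the two edges meeting at A_4 involve m:
2·Area = [(6·m − 6·(-8)) + (6·6 − 4·m)] + 23
       = 2·m + 107 = 101
⇒ m = -3.

-3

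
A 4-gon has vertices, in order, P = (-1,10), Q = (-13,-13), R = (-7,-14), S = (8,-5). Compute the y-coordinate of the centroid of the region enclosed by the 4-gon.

-221/57

Apply the shoelace (surveyor's) formula. First the cross-terms c_i = x_i·y_{i+1} − x_{i+1}·y_i:
  143, 91, 147, 75  ⇒  2A = 456, A = 228.
Then Σ (y_i + y_{i+1})·c_i = -5304, so ȳ = -5304 / (6·228) = -221/57.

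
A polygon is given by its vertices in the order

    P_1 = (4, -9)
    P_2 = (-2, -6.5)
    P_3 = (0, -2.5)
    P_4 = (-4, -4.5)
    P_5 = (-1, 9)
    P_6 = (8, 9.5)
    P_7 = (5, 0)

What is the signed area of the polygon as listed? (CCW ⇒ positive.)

P_1→P_2: (4)(-6.5) − (-2)(-9) = -44
P_2→P_3: (-2)(-2.5) − (0)(-6.5) = 5
P_3→P_4: (0)(-4.5) − (-4)(-2.5) = -10
P_4→P_5: (-4)(9) − (-1)(-4.5) = -40.5
P_5→P_6: (-1)(9.5) − (8)(9) = -81.5
P_6→P_7: (8)(0) − (5)(9.5) = -47.5
P_7→P_1: (5)(-9) − (4)(0) = -45
Σ = -263.5
Signed area = Σ/2 = -131.75 (negative ⇒ clockwise traversal).

-131.75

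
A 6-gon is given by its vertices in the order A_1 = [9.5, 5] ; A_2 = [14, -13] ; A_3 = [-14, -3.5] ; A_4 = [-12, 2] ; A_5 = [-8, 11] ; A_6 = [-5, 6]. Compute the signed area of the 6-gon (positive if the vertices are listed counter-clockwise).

-342.75

Σ = (-193.5) + (-231) + (-70) + (-116) + (7) + (-82) = -685.5
Signed area = Σ/2 = -342.75 (negative ⇒ clockwise traversal).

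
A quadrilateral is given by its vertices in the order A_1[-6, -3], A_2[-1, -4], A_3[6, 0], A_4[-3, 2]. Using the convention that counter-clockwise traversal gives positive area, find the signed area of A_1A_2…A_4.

Apply Gauss's area formula: 2A = Σ (x_i·y_{i+1} − x_{i+1}·y_i), indices taken mod 4.
A_1→A_2: (-6)(-4) − (-1)(-3) = 21
A_2→A_3: (-1)(0) − (6)(-4) = 24
A_3→A_4: (6)(2) − (-3)(0) = 12
A_4→A_1: (-3)(-3) − (-6)(2) = 21
Σ = 78
Signed area = Σ/2 = 39 (positive ⇒ counter-clockwise traversal).

39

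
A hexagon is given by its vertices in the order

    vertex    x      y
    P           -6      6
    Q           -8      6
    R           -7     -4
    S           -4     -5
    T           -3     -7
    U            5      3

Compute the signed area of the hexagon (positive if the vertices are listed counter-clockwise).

Σ = (12) + (74) + (19) + (13) + (26) + (48) = 192
Signed area = Σ/2 = 96 (positive ⇒ counter-clockwise traversal).

96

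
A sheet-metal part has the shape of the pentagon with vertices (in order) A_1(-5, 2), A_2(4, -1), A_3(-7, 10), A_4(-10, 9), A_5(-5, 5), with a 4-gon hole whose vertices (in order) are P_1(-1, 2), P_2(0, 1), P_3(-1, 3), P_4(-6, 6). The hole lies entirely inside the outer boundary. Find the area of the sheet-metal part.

35.5

Outer boundary:
Apply the shoelace formula: 2A = Σ (x_i·y_{i+1} − x_{i+1}·y_i), indices taken mod 5.
Σ = (-3) + (33) + (37) + (-5) + (15) = 77
Area = |Σ|/2 = 38.5.
Hole:
Apply the surveyor's formula: 2A = Σ (x_i·y_{i+1} − x_{i+1}·y_i), indices taken mod 4.
Cross-terms: -1, 1, 12, -6  ⇒  Σ = 6
Area = |Σ|/2 = 3.
Net area = 38.5 − 3 = 35.5.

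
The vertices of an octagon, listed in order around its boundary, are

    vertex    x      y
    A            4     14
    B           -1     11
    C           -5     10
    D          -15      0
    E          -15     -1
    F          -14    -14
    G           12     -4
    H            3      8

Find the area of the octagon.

Σ = (58) + (45) + (150) + (15) + (196) + (224) + (108) + (10) = 806
Area = |Σ|/2 = 403.

403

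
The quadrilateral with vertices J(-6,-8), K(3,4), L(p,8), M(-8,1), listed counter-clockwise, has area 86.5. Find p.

-5

Write out the shoelace sum; only the two edges meeting at L involve p:
2·Area = [(3·8 − p·4) + (p·1 − (-8)·8)] + 70
       = -3·p + 158 = 173
⇒ p = -5.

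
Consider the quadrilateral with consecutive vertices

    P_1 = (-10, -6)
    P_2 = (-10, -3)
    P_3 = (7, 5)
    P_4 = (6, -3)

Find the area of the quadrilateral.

Apply the shoelace formula: 2A = Σ (x_i·y_{i+1} − x_{i+1}·y_i), indices taken mod 4.
P_1→P_2: (-10)(-3) − (-10)(-6) = -30
P_2→P_3: (-10)(5) − (7)(-3) = -29
P_3→P_4: (7)(-3) − (6)(5) = -51
P_4→P_1: (6)(-6) − (-10)(-3) = -66
Σ = -176
Area = |Σ|/2 = 88.

88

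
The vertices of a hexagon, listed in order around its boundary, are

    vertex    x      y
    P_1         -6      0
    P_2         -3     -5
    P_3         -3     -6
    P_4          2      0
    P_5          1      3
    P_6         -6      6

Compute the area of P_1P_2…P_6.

55.5

Apply Gauss's area formula: 2A = Σ (x_i·y_{i+1} − x_{i+1}·y_i), indices taken mod 6.
Σ = (30) + (3) + (12) + (6) + (24) + (36) = 111
Area = |Σ|/2 = 55.5.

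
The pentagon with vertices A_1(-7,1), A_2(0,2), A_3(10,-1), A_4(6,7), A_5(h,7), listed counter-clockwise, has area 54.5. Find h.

The doubled signed area Σ (x_i y_{i+1} − x_{i+1} y_i) is linear in h.
With h=0 it equals 133; the coefficient of h is -6 (from the two edges through A_5).
So -6·h + 133 = 2·54.5 = 109 ⇒ h = 4.

4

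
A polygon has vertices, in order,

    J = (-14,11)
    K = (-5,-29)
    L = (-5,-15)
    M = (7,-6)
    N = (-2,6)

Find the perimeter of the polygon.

|JK| = √((9)² + (-40)²) = √1681 = 41
|KL| = √((0)² + (14)²) = √196 = 14
|LM| = √((12)² + (9)²) = √225 = 15
|MN| = √((-9)² + (12)²) = √225 = 15
|NJ| = √((-12)² + (5)²) = √169 = 13
Perimeter = 41 + 14 + 15 + 15 + 13 = 98.

98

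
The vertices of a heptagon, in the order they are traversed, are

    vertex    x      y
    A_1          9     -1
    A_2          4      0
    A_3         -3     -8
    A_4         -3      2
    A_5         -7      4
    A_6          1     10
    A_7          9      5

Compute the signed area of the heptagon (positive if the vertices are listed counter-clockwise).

Apply the shoelace (surveyor's) formula: 2A = Σ (x_i·y_{i+1} − x_{i+1}·y_i), indices taken mod 7.
A_1→A_2: (9)(0) − (4)(-1) = 4
A_2→A_3: (4)(-8) − (-3)(0) = -32
A_3→A_4: (-3)(2) − (-3)(-8) = -30
A_4→A_5: (-3)(4) − (-7)(2) = 2
A_5→A_6: (-7)(10) − (1)(4) = -74
A_6→A_7: (1)(5) − (9)(10) = -85
A_7→A_1: (9)(-1) − (9)(5) = -54
Σ = -269
Signed area = Σ/2 = -134.5 (negative ⇒ clockwise traversal).

-134.5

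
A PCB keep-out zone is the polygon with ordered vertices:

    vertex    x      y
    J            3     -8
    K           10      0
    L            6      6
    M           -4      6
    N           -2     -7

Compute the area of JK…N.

138.5

Σ = (80) + (60) + (60) + (40) + (37) = 277
Area = |Σ|/2 = 138.5.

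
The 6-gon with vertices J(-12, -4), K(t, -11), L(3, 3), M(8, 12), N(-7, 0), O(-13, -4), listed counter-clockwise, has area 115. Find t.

-9

Write out the shoelace sum; only the two edges meeting at K involve t:
2·Area = [((-12)·(-11) − t·(-4)) + (t·3 − 3·(-11))] + 128
       = 7·t + 293 = 230
⇒ t = -9.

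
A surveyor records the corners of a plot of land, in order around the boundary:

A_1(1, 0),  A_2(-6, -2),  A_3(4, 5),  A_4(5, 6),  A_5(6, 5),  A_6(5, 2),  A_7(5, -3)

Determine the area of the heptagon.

35.5

Apply Gauss's area formula: 2A = Σ (x_i·y_{i+1} − x_{i+1}·y_i), indices taken mod 7.
A_1→A_2: (1)(-2) − (-6)(0) = -2
A_2→A_3: (-6)(5) − (4)(-2) = -22
A_3→A_4: (4)(6) − (5)(5) = -1
A_4→A_5: (5)(5) − (6)(6) = -11
A_5→A_6: (6)(2) − (5)(5) = -13
A_6→A_7: (5)(-3) − (5)(2) = -25
A_7→A_1: (5)(0) − (1)(-3) = 3
Σ = -71
Area = |Σ|/2 = 35.5.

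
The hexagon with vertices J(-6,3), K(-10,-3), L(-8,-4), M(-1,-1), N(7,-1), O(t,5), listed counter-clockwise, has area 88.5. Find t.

9

Write out the shoelace sum; only the two edges meeting at O involve t:
2·Area = [(7·5 − t·(-1)) + (t·3 − (-6)·5)] + 76
       = 4·t + 141 = 177
⇒ t = 9.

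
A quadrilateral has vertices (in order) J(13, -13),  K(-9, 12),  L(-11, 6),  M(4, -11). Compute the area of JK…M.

Cross-terms: 39, 78, 97, 91  ⇒  Σ = 305
Area = |Σ|/2 = 152.5.

152.5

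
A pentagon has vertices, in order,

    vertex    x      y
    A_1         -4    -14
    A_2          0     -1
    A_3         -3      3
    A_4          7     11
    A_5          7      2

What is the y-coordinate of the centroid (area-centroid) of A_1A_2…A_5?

187/206

Apply the shoelace (surveyor's) formula. First the cross-terms c_i = x_i·y_{i+1} − x_{i+1}·y_i:
  4, -3, -54, -63, -90  ⇒  2A = -206, A = -103.
Then Σ (y_i + y_{i+1})·c_i = -561, so ȳ = -561 / (6·(-103)) = 187/206.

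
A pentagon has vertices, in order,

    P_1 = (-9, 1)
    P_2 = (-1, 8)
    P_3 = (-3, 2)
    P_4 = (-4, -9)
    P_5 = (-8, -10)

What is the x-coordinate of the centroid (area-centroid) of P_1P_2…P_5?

-809/144

Apply Gauss's area formula. First the cross-terms c_i = x_i·y_{i+1} − x_{i+1}·y_i:
  -71, 22, 35, -32, -98  ⇒  2A = -144, A = -72.
Then Σ (x_i + x_{i+1})·c_i = 2427, so x̄ = 2427 / (6·(-72)) = -809/144.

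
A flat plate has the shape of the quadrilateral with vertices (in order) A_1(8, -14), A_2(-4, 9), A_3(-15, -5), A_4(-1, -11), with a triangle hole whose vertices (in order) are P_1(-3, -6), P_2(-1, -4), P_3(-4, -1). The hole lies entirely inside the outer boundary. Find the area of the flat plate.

210.5

Outer boundary:
Apply the surveyor's formula: 2A = Σ (x_i·y_{i+1} − x_{i+1}·y_i), indices taken mod 4.
Cross-terms: 16, 155, 160, 102  ⇒  Σ = 433
Area = |Σ|/2 = 216.5.
Hole:
Apply the surveyor's formula: 2A = Σ (x_i·y_{i+1} − x_{i+1}·y_i), indices taken mod 3.
Cross-terms: 6, -15, 21  ⇒  Σ = 12
Area = |Σ|/2 = 6.
Net area = 216.5 − 6 = 210.5.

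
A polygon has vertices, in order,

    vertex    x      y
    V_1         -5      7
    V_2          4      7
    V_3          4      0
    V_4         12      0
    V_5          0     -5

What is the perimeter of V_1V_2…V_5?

50

|V_1V_2| = √((9)² + (0)²) = √81 = 9
|V_2V_3| = √((0)² + (-7)²) = √49 = 7
|V_3V_4| = √((8)² + (0)²) = √64 = 8
|V_4V_5| = √((-12)² + (-5)²) = √169 = 13
|V_5V_1| = √((-5)² + (12)²) = √169 = 13
Perimeter = 9 + 7 + 8 + 13 + 13 = 50.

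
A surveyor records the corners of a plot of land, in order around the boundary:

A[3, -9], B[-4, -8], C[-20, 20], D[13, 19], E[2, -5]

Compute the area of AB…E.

523

A→B: (3)(-8) − (-4)(-9) = -60
B→C: (-4)(20) − (-20)(-8) = -240
C→D: (-20)(19) − (13)(20) = -640
D→E: (13)(-5) − (2)(19) = -103
E→A: (2)(-9) − (3)(-5) = -3
Σ = -1046
Area = |Σ|/2 = 523.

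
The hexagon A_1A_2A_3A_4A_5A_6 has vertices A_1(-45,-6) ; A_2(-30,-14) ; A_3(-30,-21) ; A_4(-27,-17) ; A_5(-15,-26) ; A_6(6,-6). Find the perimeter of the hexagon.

|A_1A_2| = √((15)² + (-8)²) = √289 = 17
|A_2A_3| = √((0)² + (-7)²) = √49 = 7
|A_3A_4| = √((3)² + (4)²) = √25 = 5
|A_4A_5| = √((12)² + (-9)²) = √225 = 15
|A_5A_6| = √((21)² + (20)²) = √841 = 29
|A_6A_1| = √((-51)² + (0)²) = √2601 = 51
Perimeter = 17 + 7 + 5 + 15 + 29 + 51 = 124.

124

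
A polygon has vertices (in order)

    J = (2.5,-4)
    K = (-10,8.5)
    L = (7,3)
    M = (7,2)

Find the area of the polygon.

74.125

Σ = (-18.75) + (-89.5) + (-7) + (-33) = -148.25
Area = |Σ|/2 = 74.125.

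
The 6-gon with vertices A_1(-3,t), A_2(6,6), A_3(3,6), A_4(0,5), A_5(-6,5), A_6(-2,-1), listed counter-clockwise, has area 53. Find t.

The doubled signed area Σ (x_i y_{i+1} − x_{i+1} y_i) is linear in t.
With t=0 it equals 58; the coefficient of t is -8 (from the two edges through A_1).
So -8·t + 58 = 2·53 = 106 ⇒ t = -6.

-6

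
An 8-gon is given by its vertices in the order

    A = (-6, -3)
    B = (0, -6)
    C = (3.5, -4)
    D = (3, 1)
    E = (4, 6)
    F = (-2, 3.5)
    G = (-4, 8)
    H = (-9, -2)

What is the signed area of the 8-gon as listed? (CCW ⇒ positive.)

Σ = (36) + (21) + (15.5) + (14) + (26) + (-2) + (80) + (15) = 205.5
Signed area = Σ/2 = 102.75 (positive ⇒ counter-clockwise traversal).

102.75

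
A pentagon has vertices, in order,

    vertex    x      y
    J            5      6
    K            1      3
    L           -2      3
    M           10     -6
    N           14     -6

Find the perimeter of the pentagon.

42

|JK| = √((-4)² + (-3)²) = √25 = 5
|KL| = √((-3)² + (0)²) = √9 = 3
|LM| = √((12)² + (-9)²) = √225 = 15
|MN| = √((4)² + (0)²) = √16 = 4
|NJ| = √((-9)² + (12)²) = √225 = 15
Perimeter = 5 + 3 + 15 + 4 + 15 = 42.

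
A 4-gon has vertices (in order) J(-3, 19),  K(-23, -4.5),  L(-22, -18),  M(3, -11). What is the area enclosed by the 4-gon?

Σ = (450.5) + (315) + (296) + (24) = 1085.5
Area = |Σ|/2 = 542.75.

542.75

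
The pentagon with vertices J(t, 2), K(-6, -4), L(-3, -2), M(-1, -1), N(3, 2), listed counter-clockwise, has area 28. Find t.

The doubled signed area Σ (x_i y_{i+1} − x_{i+1} y_i) is linear in t.
With t=0 it equals 20; the coefficient of t is -6 (from the two edges through J).
So -6·t + 20 = 2·28 = 56 ⇒ t = -6.

-6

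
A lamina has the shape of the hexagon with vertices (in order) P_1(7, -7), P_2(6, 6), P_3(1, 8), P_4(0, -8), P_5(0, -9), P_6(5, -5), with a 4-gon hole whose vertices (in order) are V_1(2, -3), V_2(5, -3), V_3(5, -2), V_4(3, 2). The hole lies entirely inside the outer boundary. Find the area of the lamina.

73

Outer boundary:
P_1→P_2: (7)(6) − (6)(-7) = 84
P_2→P_3: (6)(8) − (1)(6) = 42
P_3→P_4: (1)(-8) − (0)(8) = -8
P_4→P_5: (0)(-9) − (0)(-8) = 0
P_5→P_6: (0)(-5) − (5)(-9) = 45
P_6→P_1: (5)(-7) − (7)(-5) = 0
Σ = 163
Area = |Σ|/2 = 81.5.
Hole:
Σ = (9) + (5) + (16) + (-13) = 17
Area = |Σ|/2 = 8.5.
Net area = 81.5 − 8.5 = 73.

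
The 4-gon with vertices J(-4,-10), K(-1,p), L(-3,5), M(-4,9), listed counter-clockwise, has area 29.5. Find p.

-5

Write out the shoelace sum; only the two edges meeting at K involve p:
2·Area = [((-4)·p − (-1)·(-10)) + ((-1)·5 − (-3)·p)] + 69
       = -1·p + 54 = 59
⇒ p = -5.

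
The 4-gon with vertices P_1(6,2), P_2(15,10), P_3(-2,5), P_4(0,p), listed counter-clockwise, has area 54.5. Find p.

2

The doubled signed area Σ (x_i y_{i+1} − x_{i+1} y_i) is linear in p.
With p=0 it equals 125; the coefficient of p is -8 (from the two edges through P_4).
So -8·p + 125 = 2·54.5 = 109 ⇒ p = 2.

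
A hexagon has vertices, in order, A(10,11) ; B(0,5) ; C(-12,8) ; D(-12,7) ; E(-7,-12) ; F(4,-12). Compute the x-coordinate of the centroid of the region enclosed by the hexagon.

Apply the surveyor's formula. First the cross-terms c_i = x_i·y_{i+1} − x_{i+1}·y_i:
  50, 60, 12, 193, 132, 164  ⇒  2A = 611, A = 305.5.
Then Σ (x_i + x_{i+1})·c_i = -2275, so x̄ = -2275 / (6·305.5) = -175/141.

-175/141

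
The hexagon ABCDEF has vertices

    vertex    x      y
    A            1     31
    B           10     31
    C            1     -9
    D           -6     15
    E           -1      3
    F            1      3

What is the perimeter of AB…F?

|AB| = √((9)² + (0)²) = √81 = 9
|BC| = √((-9)² + (-40)²) = √1681 = 41
|CD| = √((-7)² + (24)²) = √625 = 25
|DE| = √((5)² + (-12)²) = √169 = 13
|EF| = √((2)² + (0)²) = √4 = 2
|FA| = √((0)² + (28)²) = √784 = 28
Perimeter = 9 + 41 + 25 + 13 + 2 + 28 = 118.

118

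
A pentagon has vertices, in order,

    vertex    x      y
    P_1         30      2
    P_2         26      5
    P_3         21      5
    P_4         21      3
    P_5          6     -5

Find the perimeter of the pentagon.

|P_1P_2| = √((-4)² + (3)²) = √25 = 5
|P_2P_3| = √((-5)² + (0)²) = √25 = 5
|P_3P_4| = √((0)² + (-2)²) = √4 = 2
|P_4P_5| = √((-15)² + (-8)²) = √289 = 17
|P_5P_1| = √((24)² + (7)²) = √625 = 25
Perimeter = 5 + 5 + 2 + 17 + 25 = 54.

54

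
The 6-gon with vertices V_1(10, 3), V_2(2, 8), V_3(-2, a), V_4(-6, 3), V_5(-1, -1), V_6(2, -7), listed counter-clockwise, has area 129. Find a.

The doubled signed area Σ (x_i y_{i+1} − x_{i+1} y_i) is linear in a.
With a=0 it equals 178; the coefficient of a is 8 (from the two edges through V_3).
So 8·a + 178 = 2·129 = 258 ⇒ a = 10.

10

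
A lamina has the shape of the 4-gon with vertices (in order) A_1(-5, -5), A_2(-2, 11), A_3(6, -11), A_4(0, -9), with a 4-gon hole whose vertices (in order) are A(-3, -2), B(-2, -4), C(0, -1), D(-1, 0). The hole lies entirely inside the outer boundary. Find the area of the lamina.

Outer boundary:
Apply the surveyor's formula: 2A = Σ (x_i·y_{i+1} − x_{i+1}·y_i), indices taken mod 4.
A_1→A_2: (-5)(11) − (-2)(-5) = -65
A_2→A_3: (-2)(-11) − (6)(11) = -44
A_3→A_4: (6)(-9) − (0)(-11) = -54
A_4→A_1: (0)(-5) − (-5)(-9) = -45
Σ = -208
Area = |Σ|/2 = 104.
Hole:
Σ = (8) + (2) + (-1) + (2) = 11
Area = |Σ|/2 = 5.5.
Net area = 104 − 5.5 = 98.5.

98.5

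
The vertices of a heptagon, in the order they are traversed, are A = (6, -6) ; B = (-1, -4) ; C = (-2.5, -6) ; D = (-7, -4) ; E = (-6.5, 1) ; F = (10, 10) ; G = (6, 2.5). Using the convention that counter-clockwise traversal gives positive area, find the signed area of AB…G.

-130

Apply the shoelace (surveyor's) formula: 2A = Σ (x_i·y_{i+1} − x_{i+1}·y_i), indices taken mod 7.
Cross-terms: -30, -4, -32, -33, -75, -35, -51  ⇒  Σ = -260
Signed area = Σ/2 = -130 (negative ⇒ clockwise traversal).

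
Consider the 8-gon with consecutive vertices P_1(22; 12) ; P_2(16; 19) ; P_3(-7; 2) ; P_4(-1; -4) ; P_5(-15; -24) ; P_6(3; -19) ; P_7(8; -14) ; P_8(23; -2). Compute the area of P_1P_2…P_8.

Apply the surveyor's formula: 2A = Σ (x_i·y_{i+1} − x_{i+1}·y_i), indices taken mod 8.
Σ = (226) + (165) + (30) + (-36) + (357) + (110) + (306) + (320) = 1478
Area = |Σ|/2 = 739.

739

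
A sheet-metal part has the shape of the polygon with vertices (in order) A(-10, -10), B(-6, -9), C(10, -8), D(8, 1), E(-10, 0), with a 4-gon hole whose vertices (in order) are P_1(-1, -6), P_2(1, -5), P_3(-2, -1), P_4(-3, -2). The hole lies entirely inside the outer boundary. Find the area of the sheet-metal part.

167.5

Outer boundary:
Apply the shoelace formula: 2A = Σ (x_i·y_{i+1} − x_{i+1}·y_i), indices taken mod 5.
A→B: (-10)(-9) − (-6)(-10) = 30
B→C: (-6)(-8) − (10)(-9) = 138
C→D: (10)(1) − (8)(-8) = 74
D→E: (8)(0) − (-10)(1) = 10
E→A: (-10)(-10) − (-10)(0) = 100
Σ = 352
Area = |Σ|/2 = 176.
Hole:
Cross-terms: 11, -11, 1, 16  ⇒  Σ = 17
Area = |Σ|/2 = 8.5.
Net area = 176 − 8.5 = 167.5.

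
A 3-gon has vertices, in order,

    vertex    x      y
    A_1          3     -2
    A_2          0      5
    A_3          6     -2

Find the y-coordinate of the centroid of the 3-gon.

Apply the shoelace formula. First the cross-terms c_i = x_i·y_{i+1} − x_{i+1}·y_i:
  15, -30, -6  ⇒  2A = -21, A = -10.5.
Then Σ (y_i + y_{i+1})·c_i = -21, so ȳ = -21 / (6·(-10.5)) = 1/3.

1/3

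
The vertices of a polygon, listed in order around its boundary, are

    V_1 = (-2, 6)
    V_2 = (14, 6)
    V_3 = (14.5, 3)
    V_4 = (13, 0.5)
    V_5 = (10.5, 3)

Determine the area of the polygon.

35

Σ = (-96) + (-45) + (-31.75) + (33.75) + (69) = -70
Area = |Σ|/2 = 35.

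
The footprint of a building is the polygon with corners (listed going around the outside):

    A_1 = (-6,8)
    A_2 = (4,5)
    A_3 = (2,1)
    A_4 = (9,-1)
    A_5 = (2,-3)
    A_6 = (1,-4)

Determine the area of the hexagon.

Cross-terms: -62, -6, -11, -25, -5, -16  ⇒  Σ = -125
Area = |Σ|/2 = 62.5.

62.5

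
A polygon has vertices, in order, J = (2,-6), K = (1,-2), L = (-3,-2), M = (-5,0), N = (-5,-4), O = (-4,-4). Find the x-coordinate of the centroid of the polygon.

Apply the shoelace (surveyor's) formula. First the cross-terms c_i = x_i·y_{i+1} − x_{i+1}·y_i:
  2, -8, -10, 20, 4, 32  ⇒  2A = 40, A = 20.
Then Σ (x_i + x_{i+1})·c_i = -198, so x̄ = -198 / (6·20) = -1.65.

-1.65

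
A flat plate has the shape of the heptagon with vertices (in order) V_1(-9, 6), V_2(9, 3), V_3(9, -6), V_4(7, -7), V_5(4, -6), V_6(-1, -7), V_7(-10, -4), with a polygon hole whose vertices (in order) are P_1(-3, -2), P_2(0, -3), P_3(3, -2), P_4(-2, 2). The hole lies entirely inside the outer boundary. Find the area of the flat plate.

Outer boundary:
Apply the shoelace formula: 2A = Σ (x_i·y_{i+1} − x_{i+1}·y_i), indices taken mod 7.
Σ = (-81) + (-81) + (-21) + (-14) + (-34) + (-66) + (-96) = -393
Area = |Σ|/2 = 196.5.
Hole:
P_1→P_2: (-3)(-3) − (0)(-2) = 9
P_2→P_3: (0)(-2) − (3)(-3) = 9
P_3→P_4: (3)(2) − (-2)(-2) = 2
P_4→P_1: (-2)(-2) − (-3)(2) = 10
Σ = 30
Area = |Σ|/2 = 15.
Net area = 196.5 − 15 = 181.5.

181.5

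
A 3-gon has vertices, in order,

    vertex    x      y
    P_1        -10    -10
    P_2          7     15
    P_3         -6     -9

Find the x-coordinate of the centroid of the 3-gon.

Apply the surveyor's formula. First the cross-terms c_i = x_i·y_{i+1} − x_{i+1}·y_i:
  -80, 27, -30  ⇒  2A = -83, A = -41.5.
Then Σ (x_i + x_{i+1})·c_i = 747, so x̄ = 747 / (6·(-41.5)) = -3.

-3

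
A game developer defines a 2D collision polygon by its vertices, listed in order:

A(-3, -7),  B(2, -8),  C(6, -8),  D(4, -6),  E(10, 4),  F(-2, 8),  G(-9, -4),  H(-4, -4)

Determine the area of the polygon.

173

Σ = (38) + (32) + (-4) + (76) + (88) + (80) + (20) + (16) = 346
Area = |Σ|/2 = 173.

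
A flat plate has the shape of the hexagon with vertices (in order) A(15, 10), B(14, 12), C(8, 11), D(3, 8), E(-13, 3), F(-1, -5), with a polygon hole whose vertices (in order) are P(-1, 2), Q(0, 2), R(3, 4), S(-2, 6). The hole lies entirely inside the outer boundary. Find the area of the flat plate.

177.5

Outer boundary:
Σ = (40) + (58) + (31) + (113) + (68) + (65) = 375
Area = |Σ|/2 = 187.5.
Hole:
Apply the surveyor's formula: 2A = Σ (x_i·y_{i+1} − x_{i+1}·y_i), indices taken mod 4.
Σ = (-2) + (-6) + (26) + (2) = 20
Area = |Σ|/2 = 10.
Net area = 187.5 − 10 = 177.5.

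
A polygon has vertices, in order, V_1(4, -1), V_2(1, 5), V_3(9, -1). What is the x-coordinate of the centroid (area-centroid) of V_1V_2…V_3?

Apply the shoelace (surveyor's) formula. First the cross-terms c_i = x_i·y_{i+1} − x_{i+1}·y_i:
  21, -46, -5  ⇒  2A = -30, A = -15.
Then Σ (x_i + x_{i+1})·c_i = -420, so x̄ = -420 / (6·(-15)) = 14/3.

14/3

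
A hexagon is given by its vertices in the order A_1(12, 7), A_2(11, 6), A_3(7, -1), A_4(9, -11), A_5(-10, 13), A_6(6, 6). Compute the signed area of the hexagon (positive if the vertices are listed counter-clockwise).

-143.5

Apply the surveyor's formula: 2A = Σ (x_i·y_{i+1} − x_{i+1}·y_i), indices taken mod 6.
Σ = (-5) + (-53) + (-68) + (7) + (-138) + (-30) = -287
Signed area = Σ/2 = -143.5 (negative ⇒ clockwise traversal).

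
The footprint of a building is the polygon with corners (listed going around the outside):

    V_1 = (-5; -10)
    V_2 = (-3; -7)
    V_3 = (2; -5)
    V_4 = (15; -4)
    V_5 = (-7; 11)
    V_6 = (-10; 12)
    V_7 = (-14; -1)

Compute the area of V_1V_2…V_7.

Apply the shoelace formula: 2A = Σ (x_i·y_{i+1} − x_{i+1}·y_i), indices taken mod 7.
V_1→V_2: (-5)(-7) − (-3)(-10) = 5
V_2→V_3: (-3)(-5) − (2)(-7) = 29
V_3→V_4: (2)(-4) − (15)(-5) = 67
V_4→V_5: (15)(11) − (-7)(-4) = 137
V_5→V_6: (-7)(12) − (-10)(11) = 26
V_6→V_7: (-10)(-1) − (-14)(12) = 178
V_7→V_1: (-14)(-10) − (-5)(-1) = 135
Σ = 577
Area = |Σ|/2 = 288.5.

288.5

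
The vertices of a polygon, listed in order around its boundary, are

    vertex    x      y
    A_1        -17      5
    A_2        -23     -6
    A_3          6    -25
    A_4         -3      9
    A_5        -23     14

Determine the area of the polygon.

Apply Gauss's area formula: 2A = Σ (x_i·y_{i+1} − x_{i+1}·y_i), indices taken mod 5.
Cross-terms: 217, 611, -21, 165, 123  ⇒  Σ = 1095
Area = |Σ|/2 = 547.5.

547.5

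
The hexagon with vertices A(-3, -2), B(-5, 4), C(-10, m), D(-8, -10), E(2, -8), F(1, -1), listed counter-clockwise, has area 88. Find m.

The doubled signed area Σ (x_i y_{i+1} − x_{i+1} y_i) is linear in m.
With m=0 it equals 203; the coefficient of m is 3 (from the two edges through C).
So 3·m + 203 = 2·88 = 176 ⇒ m = -9.

-9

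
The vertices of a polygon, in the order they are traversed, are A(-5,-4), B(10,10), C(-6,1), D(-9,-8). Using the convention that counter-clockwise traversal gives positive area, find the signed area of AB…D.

Apply the shoelace (surveyor's) formula: 2A = Σ (x_i·y_{i+1} − x_{i+1}·y_i), indices taken mod 4.
Σ = (-10) + (70) + (57) + (-4) = 113
Signed area = Σ/2 = 56.5 (positive ⇒ counter-clockwise traversal).

56.5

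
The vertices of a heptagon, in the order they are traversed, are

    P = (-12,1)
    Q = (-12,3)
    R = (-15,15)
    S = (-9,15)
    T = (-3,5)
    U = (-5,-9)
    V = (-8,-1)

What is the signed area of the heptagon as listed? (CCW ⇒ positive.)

P→Q: (-12)(3) − (-12)(1) = -24
Q→R: (-12)(15) − (-15)(3) = -135
R→S: (-15)(15) − (-9)(15) = -90
S→T: (-9)(5) − (-3)(15) = 0
T→U: (-3)(-9) − (-5)(5) = 52
U→V: (-5)(-1) − (-8)(-9) = -67
V→P: (-8)(1) − (-12)(-1) = -20
Σ = -284
Signed area = Σ/2 = -142 (negative ⇒ clockwise traversal).

-142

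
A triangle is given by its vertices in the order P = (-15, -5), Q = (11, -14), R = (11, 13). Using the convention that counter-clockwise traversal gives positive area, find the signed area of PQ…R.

Σ = (265) + (297) + (140) = 702
Signed area = Σ/2 = 351 (positive ⇒ counter-clockwise traversal).

351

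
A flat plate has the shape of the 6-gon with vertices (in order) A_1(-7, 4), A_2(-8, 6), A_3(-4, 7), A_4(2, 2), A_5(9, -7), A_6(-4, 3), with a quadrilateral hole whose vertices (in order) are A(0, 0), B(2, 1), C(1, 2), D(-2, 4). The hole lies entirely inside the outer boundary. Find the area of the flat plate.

40.5

Outer boundary:
Cross-terms: -10, -32, -22, -32, -1, 5  ⇒  Σ = -92
Area = |Σ|/2 = 46.
Hole:
Apply the shoelace formula: 2A = Σ (x_i·y_{i+1} − x_{i+1}·y_i), indices taken mod 4.
A→B: (0)(1) − (2)(0) = 0
B→C: (2)(2) − (1)(1) = 3
C→D: (1)(4) − (-2)(2) = 8
D→A: (-2)(0) − (0)(4) = 0
Σ = 11
Area = |Σ|/2 = 5.5.
Net area = 46 − 5.5 = 40.5.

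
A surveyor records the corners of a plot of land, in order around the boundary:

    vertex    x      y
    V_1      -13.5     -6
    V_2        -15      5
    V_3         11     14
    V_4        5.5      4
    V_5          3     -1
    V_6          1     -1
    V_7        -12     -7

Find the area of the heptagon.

258.25

Apply the surveyor's formula: 2A = Σ (x_i·y_{i+1} − x_{i+1}·y_i), indices taken mod 7.
Σ = (-157.5) + (-265) + (-33) + (-17.5) + (-2) + (-19) + (-22.5) = -516.5
Area = |Σ|/2 = 258.25.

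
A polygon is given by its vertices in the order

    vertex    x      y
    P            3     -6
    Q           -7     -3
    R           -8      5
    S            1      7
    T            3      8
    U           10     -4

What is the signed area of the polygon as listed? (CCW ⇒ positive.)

-162

Cross-terms: -51, -59, -61, -13, -92, -48  ⇒  Σ = -324
Signed area = Σ/2 = -162 (negative ⇒ clockwise traversal).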